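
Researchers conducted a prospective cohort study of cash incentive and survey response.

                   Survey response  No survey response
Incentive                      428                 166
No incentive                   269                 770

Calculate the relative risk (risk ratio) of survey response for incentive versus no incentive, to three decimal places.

Cells: a = 428, b = 166, c = 269, d = 770.
Risk in exposed = 428/594 = 0.72054; risk in unexposed = 269/1039 = 0.25890.
RR = 0.72054 / 0.25890 = 2.78305
The risk among the exposed is 2.78 times that among the unexposed.

2.783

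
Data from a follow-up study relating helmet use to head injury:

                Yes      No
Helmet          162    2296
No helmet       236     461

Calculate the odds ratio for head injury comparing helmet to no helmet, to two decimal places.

Cells: a = 162, b = 2296, c = 236, d = 461.
OR = (a·d)/(b·c) = (162 × 461) / (2296 × 236) = 74682 / 541856 = 0.13783
Exposure is associated with lower odds of head injury (OR = 0.14 < 1).

0.14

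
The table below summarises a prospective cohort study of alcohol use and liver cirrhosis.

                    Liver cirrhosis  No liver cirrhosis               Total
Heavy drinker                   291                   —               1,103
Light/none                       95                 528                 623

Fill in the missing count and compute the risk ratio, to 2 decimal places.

1.73

The missing cell is in the exposed row: 1103 − 291 = 812.
So a = 291, b = 812, c = 95, d = 528.
RR = [a/(a+b)] / [c/(c+d)] = (291/1103) / (95/623) = 0.26383/0.15249 = 1.73014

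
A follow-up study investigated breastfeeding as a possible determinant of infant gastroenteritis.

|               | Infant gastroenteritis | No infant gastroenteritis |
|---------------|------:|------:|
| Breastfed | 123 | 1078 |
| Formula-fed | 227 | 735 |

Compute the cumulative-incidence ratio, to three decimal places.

0.434

Cells: a = 123, b = 1078, c = 227, d = 735.
Risk in exposed = 123/1201 = 0.10241; risk in unexposed = 227/962 = 0.23597.
RR = 0.10241 / 0.23597 = 0.43402
The risk is 57% lower among the exposed than among the unexposed.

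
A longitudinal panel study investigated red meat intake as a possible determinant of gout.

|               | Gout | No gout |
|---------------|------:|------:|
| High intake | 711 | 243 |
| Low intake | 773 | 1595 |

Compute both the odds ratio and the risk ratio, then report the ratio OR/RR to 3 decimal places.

Cells: a = 711, b = 243, c = 773, d = 1595.
OR = (711·1595)/(243·773) = 1134045/187839 = 6.03732
Risk in exposed = 711/954 = 0.74528; risk in unexposed = 773/2368 = 0.32644; RR = 2.28309
OR/RR = 6.03732 / 2.28309 = 2.64436
The outcome is not rare, so the OR lies further from 1 than the RR.

2.644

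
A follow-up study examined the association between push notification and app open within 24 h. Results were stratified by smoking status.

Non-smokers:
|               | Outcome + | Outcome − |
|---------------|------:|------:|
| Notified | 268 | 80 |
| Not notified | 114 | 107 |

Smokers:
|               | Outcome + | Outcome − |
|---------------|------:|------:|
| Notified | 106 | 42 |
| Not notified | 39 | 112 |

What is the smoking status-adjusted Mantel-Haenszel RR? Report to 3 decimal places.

1.771

RR_MH = Σ(aᵢ·n₀ᵢ/nᵢ) / Σ(cᵢ·n₁ᵢ/nᵢ), with n₁ᵢ = aᵢ+bᵢ (exposed), n₀ᵢ = cᵢ+dᵢ (unexposed), nᵢ = n₁ᵢ+n₀ᵢ.
Stratum 1 (Non-smokers): n₁ = 348, n₀ = 221, n = 569; a·n₀/n = 268·221/569 = 104.0914; c·n₁/n = 114·348/569 = 69.7223
Stratum 2 (Smokers): n₁ = 148, n₀ = 151, n = 299; a·n₀/n = 106·151/299 = 53.5318; c·n₁/n = 39·148/299 = 19.3043
RR_MH = (104.0914 + 53.5318) / (69.7223 + 19.3043) = 157.6232 / 89.0267 = 1.77052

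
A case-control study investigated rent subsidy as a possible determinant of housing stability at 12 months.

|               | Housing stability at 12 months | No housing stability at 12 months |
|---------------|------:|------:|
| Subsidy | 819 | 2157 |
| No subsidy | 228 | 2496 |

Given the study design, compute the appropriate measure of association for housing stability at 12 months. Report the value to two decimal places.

4.16

Cells: a = 819, b = 2157, c = 228, d = 2496.
This is a case-control study: participants were sampled on outcome status, so risks in the source population cannot be estimated directly — relative risk is not valid here. The odds ratio is the appropriate measure.
OR = (a·d)/(b·c) = (819 × 2496) / (2157 × 228) = 2044224 / 491796 = 4.15665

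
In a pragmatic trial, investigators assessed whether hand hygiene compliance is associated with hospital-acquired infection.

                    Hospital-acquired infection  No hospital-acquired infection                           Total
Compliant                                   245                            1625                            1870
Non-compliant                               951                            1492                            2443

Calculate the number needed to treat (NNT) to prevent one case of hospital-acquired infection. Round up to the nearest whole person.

4

Risk in treated group = 245/1870 = 0.13102; risk in control = 951/2443 = 0.38928.
Absolute risk reduction = 0.38928 − 0.13102 = 0.25826
NNT = 1 / ARR = 1 / 0.25826 = 3.872 → round up → 4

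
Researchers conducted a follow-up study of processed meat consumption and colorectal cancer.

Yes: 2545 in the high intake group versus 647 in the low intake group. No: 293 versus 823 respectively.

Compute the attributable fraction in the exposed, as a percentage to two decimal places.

50.92

From the description: a = 2545, b = 293, c = 647, d = 823.
Risk in exposed = 2545/2838 = 0.89676; risk in unexposed = 647/1470 = 0.44014.
RR = 0.89676/0.44014 = 2.03746
AR% = (RR − 1)/RR × 100 = (2.03746 − 1)/2.03746 × 100 = 50.9192%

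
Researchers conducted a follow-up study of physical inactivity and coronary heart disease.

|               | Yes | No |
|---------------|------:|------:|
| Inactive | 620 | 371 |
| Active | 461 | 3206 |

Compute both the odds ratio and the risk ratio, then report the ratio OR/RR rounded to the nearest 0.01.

2.34

Cells: a = 620, b = 371, c = 461, d = 3206.
OR = (620·3206)/(371·461) = 1987720/171031 = 11.62199
Risk in exposed = 620/991 = 0.62563; risk in unexposed = 461/3667 = 0.12572; RR = 4.97655
OR/RR = 11.62199 / 4.97655 = 2.33535
The outcome is not rare, so the OR lies further from 1 than the RR.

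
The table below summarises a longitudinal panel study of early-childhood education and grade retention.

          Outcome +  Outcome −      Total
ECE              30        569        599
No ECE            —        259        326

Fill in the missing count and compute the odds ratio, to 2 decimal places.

The missing cell is in the unexposed row: 326 − 259 = 67.
So a = 30, b = 569, c = 67, d = 259.
OR = (a·d)/(b·c) = (30 × 259) / (569 × 67) = 7770 / 38123 = 0.20381

0.20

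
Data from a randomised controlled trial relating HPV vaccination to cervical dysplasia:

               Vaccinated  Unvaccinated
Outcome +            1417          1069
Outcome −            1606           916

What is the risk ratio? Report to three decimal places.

Reading the table with exposure as columns: a = 1417 (Vaccinated, case), b = 1606 (Vaccinated, non-case), c = 1069 (Unvaccinated, case), d = 916.
Risk in exposed = 1417/3023 = 0.46874; risk in unexposed = 1069/1985 = 0.53854.
RR = 0.46874 / 0.53854 = 0.87039
The risk is 13% lower among the exposed than among the unexposed.

0.870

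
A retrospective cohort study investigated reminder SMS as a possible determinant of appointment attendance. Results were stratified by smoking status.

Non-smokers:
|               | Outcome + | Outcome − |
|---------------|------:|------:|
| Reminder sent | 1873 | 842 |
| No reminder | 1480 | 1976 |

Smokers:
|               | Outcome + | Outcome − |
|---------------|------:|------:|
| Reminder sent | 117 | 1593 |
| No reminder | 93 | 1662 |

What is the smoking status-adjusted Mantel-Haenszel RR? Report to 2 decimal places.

1.59

RR_MH = Σ(aᵢ·n₀ᵢ/nᵢ) / Σ(cᵢ·n₁ᵢ/nᵢ), with n₁ᵢ = aᵢ+bᵢ (exposed), n₀ᵢ = cᵢ+dᵢ (unexposed), nᵢ = n₁ᵢ+n₀ᵢ.
Stratum 1 (Non-smokers): n₁ = 2715, n₀ = 3456, n = 6171; a·n₀/n = 1873·3456/6171 = 1048.9528; c·n₁/n = 1480·2715/6171 = 651.1424
Stratum 2 (Smokers): n₁ = 1710, n₀ = 1755, n = 3465; a·n₀/n = 117·1755/3465 = 59.2597; c·n₁/n = 93·1710/3465 = 45.8961
RR_MH = (1048.9528 + 59.2597) / (651.1424 + 45.8961) = 1108.2126 / 697.0385 = 1.58989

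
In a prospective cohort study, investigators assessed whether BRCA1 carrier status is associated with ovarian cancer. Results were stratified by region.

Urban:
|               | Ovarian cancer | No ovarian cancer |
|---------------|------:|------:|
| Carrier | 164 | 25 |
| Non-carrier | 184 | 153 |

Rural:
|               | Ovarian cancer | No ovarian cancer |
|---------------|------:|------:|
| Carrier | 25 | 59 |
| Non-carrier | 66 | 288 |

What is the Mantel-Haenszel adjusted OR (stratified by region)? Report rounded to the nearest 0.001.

3.637

OR_MH = Σ(aᵢdᵢ/nᵢ) / Σ(bᵢcᵢ/nᵢ), where nᵢ is the stratum total.
Stratum 1 (Urban): n = 526; a·d/n = 164·153/526 = 47.7034; b·c/n = 25·184/526 = 8.7452
Stratum 2 (Rural): n = 438; a·d/n = 25·288/438 = 16.4384; b·c/n = 59·66/438 = 8.8904
OR_MH = (47.7034 + 16.4384) / (8.7452 + 8.8904) = 64.1418 / 17.6357 = 3.63705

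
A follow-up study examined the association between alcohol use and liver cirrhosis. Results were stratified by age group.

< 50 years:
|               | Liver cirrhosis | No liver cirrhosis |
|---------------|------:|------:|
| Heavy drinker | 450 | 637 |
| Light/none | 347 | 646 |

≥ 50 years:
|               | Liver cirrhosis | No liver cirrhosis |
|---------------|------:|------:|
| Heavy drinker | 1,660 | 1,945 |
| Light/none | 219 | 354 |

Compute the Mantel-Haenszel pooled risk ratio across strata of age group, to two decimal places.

RR_MH = Σ(aᵢ·n₀ᵢ/nᵢ) / Σ(cᵢ·n₁ᵢ/nᵢ), with n₁ᵢ = aᵢ+bᵢ (exposed), n₀ᵢ = cᵢ+dᵢ (unexposed), nᵢ = n₁ᵢ+n₀ᵢ.
Stratum 1 (< 50 years): n₁ = 1087, n₀ = 993, n = 2080; a·n₀/n = 450·993/2080 = 214.8317; c·n₁/n = 347·1087/2080 = 181.3409
Stratum 2 (≥ 50 years): n₁ = 3605, n₀ = 573, n = 4178; a·n₀/n = 1660·573/4178 = 227.6640; c·n₁/n = 219·3605/4178 = 188.9648
RR_MH = (214.8317 + 227.6640) / (181.3409 + 188.9648) = 442.4957 / 370.3057 = 1.19495

1.19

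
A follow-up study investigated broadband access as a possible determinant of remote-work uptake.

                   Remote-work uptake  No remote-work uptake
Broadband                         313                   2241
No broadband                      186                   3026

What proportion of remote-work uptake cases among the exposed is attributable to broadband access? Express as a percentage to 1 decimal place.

52.7

Cells: a = 313, b = 2241, c = 186, d = 3026.
Risk in exposed = 313/2554 = 0.12255; risk in unexposed = 186/3212 = 0.05791.
RR = 0.12255/0.05791 = 2.11634
AR% = (RR − 1)/RR × 100 = (2.11634 − 1)/2.11634 × 100 = 52.7487%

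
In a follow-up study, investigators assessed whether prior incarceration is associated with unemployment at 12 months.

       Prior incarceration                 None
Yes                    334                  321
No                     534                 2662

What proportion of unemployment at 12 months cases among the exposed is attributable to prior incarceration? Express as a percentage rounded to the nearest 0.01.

Reading the table with exposure as columns: a = 334 (Prior incarceration, case), b = 534 (Prior incarceration, non-case), c = 321 (None, case), d = 2662.
Risk in exposed = 334/868 = 0.38479; risk in unexposed = 321/2983 = 0.10761.
RR = 0.38479/0.10761 = 3.57581
AR% = (RR − 1)/RR × 100 = (3.57581 − 1)/3.57581 × 100 = 72.0343%

72.03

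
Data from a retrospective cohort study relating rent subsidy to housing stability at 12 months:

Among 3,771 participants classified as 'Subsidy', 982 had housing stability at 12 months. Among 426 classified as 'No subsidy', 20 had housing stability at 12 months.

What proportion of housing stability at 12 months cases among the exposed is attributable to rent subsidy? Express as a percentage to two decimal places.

81.97

From the description: a = 982, b = 2789, c = 20, d = 406.
Risk in exposed = 982/3771 = 0.26041; risk in unexposed = 20/426 = 0.04695.
RR = 0.26041/0.04695 = 5.54670
AR% = (RR − 1)/RR × 100 = (5.54670 − 1)/5.54670 × 100 = 81.9713%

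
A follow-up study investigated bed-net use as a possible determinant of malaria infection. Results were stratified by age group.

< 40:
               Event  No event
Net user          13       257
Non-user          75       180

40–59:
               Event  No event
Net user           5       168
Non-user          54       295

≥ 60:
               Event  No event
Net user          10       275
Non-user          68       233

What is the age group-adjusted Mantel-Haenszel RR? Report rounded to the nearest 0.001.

RR_MH = Σ(aᵢ·n₀ᵢ/nᵢ) / Σ(cᵢ·n₁ᵢ/nᵢ), with n₁ᵢ = aᵢ+bᵢ (exposed), n₀ᵢ = cᵢ+dᵢ (unexposed), nᵢ = n₁ᵢ+n₀ᵢ.
Stratum 1 (< 40): n₁ = 270, n₀ = 255, n = 525; a·n₀/n = 13·255/525 = 6.3143; c·n₁/n = 75·270/525 = 38.5714
Stratum 2 (40–59): n₁ = 173, n₀ = 349, n = 522; a·n₀/n = 5·349/522 = 3.3429; c·n₁/n = 54·173/522 = 17.8966
Stratum 3 (≥ 60): n₁ = 285, n₀ = 301, n = 586; a·n₀/n = 10·301/586 = 5.1365; c·n₁/n = 68·285/586 = 33.0717
RR_MH = (6.3143 + 3.3429 + 5.1365) / (38.5714 + 17.8966 + 33.0717) = 14.7937 / 89.5397 = 0.16522

0.165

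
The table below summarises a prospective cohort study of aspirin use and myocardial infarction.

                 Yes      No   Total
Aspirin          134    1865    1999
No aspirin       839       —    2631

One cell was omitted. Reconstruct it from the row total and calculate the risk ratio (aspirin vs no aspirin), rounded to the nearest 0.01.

The missing cell is in the unexposed row: 2631 − 839 = 1792.
So a = 134, b = 1865, c = 839, d = 1792.
RR = [a/(a+b)] / [c/(c+d)] = (134/1999) / (839/2631) = 0.06703/0.31889 = 0.21021

0.21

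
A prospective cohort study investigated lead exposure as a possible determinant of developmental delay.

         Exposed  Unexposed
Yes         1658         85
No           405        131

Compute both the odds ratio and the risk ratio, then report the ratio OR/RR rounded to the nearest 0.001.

Reading the table with exposure as columns: a = 1658 (Exposed, case), b = 405 (Exposed, non-case), c = 85 (Unexposed, case), d = 131.
OR = (1658·131)/(405·85) = 217198/34425 = 6.30931
Risk in exposed = 1658/2063 = 0.80368; risk in unexposed = 85/216 = 0.39352; RR = 2.04230
OR/RR = 6.30931 / 2.04230 = 3.08931
The outcome is not rare, so the OR lies further from 1 than the RR.

3.089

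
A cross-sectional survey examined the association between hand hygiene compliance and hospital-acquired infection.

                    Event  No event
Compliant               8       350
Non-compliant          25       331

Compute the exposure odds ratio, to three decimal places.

0.303

Cells: a = 8, b = 350, c = 25, d = 331.
OR = (a·d)/(b·c) = (8 × 331) / (350 × 25) = 2648 / 8750 = 0.30263
Exposure is associated with lower odds of hospital-acquired infection (OR = 0.30 < 1).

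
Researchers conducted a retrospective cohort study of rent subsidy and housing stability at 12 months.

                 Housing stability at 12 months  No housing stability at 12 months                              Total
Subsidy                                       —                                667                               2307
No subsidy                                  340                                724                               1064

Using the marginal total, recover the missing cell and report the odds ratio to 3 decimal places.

5.236

The missing cell is in the exposed row: 2307 − 667 = 1640.
So a = 1640, b = 667, c = 340, d = 724.
OR = (a·d)/(b·c) = (1640 × 724) / (667 × 340) = 1187360 / 226780 = 5.23574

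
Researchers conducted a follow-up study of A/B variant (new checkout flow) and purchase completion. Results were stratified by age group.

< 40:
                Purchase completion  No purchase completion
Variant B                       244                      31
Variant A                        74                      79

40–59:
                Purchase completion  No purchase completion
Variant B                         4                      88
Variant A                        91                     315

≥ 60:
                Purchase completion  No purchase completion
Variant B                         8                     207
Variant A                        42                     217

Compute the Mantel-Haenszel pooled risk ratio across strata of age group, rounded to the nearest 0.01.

1.14

RR_MH = Σ(aᵢ·n₀ᵢ/nᵢ) / Σ(cᵢ·n₁ᵢ/nᵢ), with n₁ᵢ = aᵢ+bᵢ (exposed), n₀ᵢ = cᵢ+dᵢ (unexposed), nᵢ = n₁ᵢ+n₀ᵢ.
Stratum 1 (< 40): n₁ = 275, n₀ = 153, n = 428; a·n₀/n = 244·153/428 = 87.2243; c·n₁/n = 74·275/428 = 47.5467
Stratum 2 (40–59): n₁ = 92, n₀ = 406, n = 498; a·n₀/n = 4·406/498 = 3.2610; c·n₁/n = 91·92/498 = 16.8112
Stratum 3 (≥ 60): n₁ = 215, n₀ = 259, n = 474; a·n₀/n = 8·259/474 = 4.3713; c·n₁/n = 42·215/474 = 19.0506
RR_MH = (87.2243 + 3.2610 + 4.3713) / (47.5467 + 16.8112 + 19.0506) = 94.8567 / 83.4086 = 1.13725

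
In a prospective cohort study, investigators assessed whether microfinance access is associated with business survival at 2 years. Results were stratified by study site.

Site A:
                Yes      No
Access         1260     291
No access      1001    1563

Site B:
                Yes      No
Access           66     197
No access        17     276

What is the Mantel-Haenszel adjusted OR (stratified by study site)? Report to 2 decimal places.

OR_MH = Σ(aᵢdᵢ/nᵢ) / Σ(bᵢcᵢ/nᵢ), where nᵢ is the stratum total.
Stratum 1 (Site A): n = 4115; a·d/n = 1260·1563/4115 = 478.5857; b·c/n = 291·1001/4115 = 70.7876
Stratum 2 (Site B): n = 556; a·d/n = 66·276/556 = 32.7626; b·c/n = 197·17/556 = 6.0234
OR_MH = (478.5857 + 32.7626) / (70.7876 + 6.0234) = 511.3483 / 76.8110 = 6.65723

6.66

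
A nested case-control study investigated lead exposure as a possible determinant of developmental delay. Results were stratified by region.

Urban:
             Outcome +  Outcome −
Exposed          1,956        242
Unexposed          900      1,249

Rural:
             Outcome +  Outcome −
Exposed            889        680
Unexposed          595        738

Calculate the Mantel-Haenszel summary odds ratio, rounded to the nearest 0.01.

4.16

OR_MH = Σ(aᵢdᵢ/nᵢ) / Σ(bᵢcᵢ/nᵢ), where nᵢ is the stratum total.
Stratum 1 (Urban): n = 4347; a·d/n = 1956·1249/4347 = 562.0069; b·c/n = 242·900/4347 = 50.1035
Stratum 2 (Rural): n = 2902; a·d/n = 889·738/2902 = 226.0793; b·c/n = 680·595/2902 = 139.4211
OR_MH = (562.0069 + 226.0793) / (50.1035 + 139.4211) = 788.0862 / 189.5246 = 4.15823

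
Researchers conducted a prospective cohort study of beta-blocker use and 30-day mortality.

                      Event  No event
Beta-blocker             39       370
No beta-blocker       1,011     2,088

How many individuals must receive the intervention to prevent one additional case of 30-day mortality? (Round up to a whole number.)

Risk in treated group = 39/409 = 0.09535; risk in control = 1011/3099 = 0.32623.
Absolute risk reduction = 0.32623 − 0.09535 = 0.23088
NNT = 1 / ARR = 1 / 0.23088 = 4.331 → round up → 5

5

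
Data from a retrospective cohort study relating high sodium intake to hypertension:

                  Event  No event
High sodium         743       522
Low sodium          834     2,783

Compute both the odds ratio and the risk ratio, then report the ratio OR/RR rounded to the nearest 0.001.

1.865

Cells: a = 743, b = 522, c = 834, d = 2783.
OR = (743·2783)/(522·834) = 2067769/435348 = 4.74969
Risk in exposed = 743/1265 = 0.58735; risk in unexposed = 834/3617 = 0.23058; RR = 2.54730
OR/RR = 4.74969 / 2.54730 = 1.86460
The outcome is not rare, so the OR lies further from 1 than the RR.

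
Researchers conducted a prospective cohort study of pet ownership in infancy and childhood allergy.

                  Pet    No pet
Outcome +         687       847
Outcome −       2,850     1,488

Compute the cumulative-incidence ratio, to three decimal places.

0.535

Reading the table with exposure as columns: a = 687 (Pet, case), b = 2850 (Pet, non-case), c = 847 (No pet, case), d = 1488.
Risk in exposed = 687/3537 = 0.19423; risk in unexposed = 847/2335 = 0.36274.
RR = 0.19423 / 0.36274 = 0.53546
The risk is 46% lower among the exposed than among the unexposed.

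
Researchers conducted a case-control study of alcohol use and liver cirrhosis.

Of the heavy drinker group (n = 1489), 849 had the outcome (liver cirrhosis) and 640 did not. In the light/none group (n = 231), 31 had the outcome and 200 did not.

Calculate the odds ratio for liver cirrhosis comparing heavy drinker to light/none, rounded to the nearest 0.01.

8.56

From the description: a = 849, b = 640, c = 31, d = 200.
OR = (a·d)/(b·c) = (849 × 200) / (640 × 31) = 169800 / 19840 = 8.55847
The odds of liver cirrhosis are about 8.56 times as high in the heavy drinker group.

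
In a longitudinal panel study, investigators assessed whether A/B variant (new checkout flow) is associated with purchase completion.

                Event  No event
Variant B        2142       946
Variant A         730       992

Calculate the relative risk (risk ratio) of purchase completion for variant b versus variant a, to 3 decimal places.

Cells: a = 2142, b = 946, c = 730, d = 992.
Risk in exposed = 2142/3088 = 0.69365; risk in unexposed = 730/1722 = 0.42393.
RR = 0.69365 / 0.42393 = 1.63626
The risk among the exposed is 1.64 times that among the unexposed.

1.636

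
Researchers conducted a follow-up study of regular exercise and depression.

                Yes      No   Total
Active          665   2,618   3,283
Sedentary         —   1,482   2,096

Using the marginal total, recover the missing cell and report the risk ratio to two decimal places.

The missing cell is in the unexposed row: 2096 − 1482 = 614.
So a = 665, b = 2618, c = 614, d = 1482.
RR = [a/(a+b)] / [c/(c+d)] = (665/3283) / (614/2096) = 0.20256/0.29294 = 0.69147

0.69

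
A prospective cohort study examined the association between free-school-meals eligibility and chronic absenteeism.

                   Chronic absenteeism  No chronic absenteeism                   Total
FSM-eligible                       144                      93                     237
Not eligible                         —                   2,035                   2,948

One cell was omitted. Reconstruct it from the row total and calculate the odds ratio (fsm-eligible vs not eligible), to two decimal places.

3.45

The missing cell is in the unexposed row: 2948 − 2035 = 913.
So a = 144, b = 93, c = 913, d = 2035.
OR = (a·d)/(b·c) = (144 × 2035) / (93 × 913) = 293040 / 84909 = 3.45122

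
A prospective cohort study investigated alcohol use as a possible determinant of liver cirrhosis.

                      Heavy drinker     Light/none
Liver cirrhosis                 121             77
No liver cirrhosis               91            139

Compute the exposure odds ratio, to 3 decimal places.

Reading the table with exposure as columns: a = 121 (Heavy drinker, case), b = 91 (Heavy drinker, non-case), c = 77 (Light/none, case), d = 139.
OR = (a·d)/(b·c) = (121 × 139) / (91 × 77) = 16819 / 7007 = 2.40031
The odds of liver cirrhosis are about 2.40 times as high in the heavy drinker group.

2.400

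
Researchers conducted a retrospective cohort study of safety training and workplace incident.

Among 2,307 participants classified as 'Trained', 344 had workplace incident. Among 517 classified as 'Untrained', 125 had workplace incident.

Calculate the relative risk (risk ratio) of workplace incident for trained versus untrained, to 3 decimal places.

From the description: a = 344, b = 1963, c = 125, d = 392.
Risk in exposed = 344/2307 = 0.14911; risk in unexposed = 125/517 = 0.24178.
RR = 0.14911 / 0.24178 = 0.61672
The risk is 38% lower among the exposed than among the unexposed.

0.617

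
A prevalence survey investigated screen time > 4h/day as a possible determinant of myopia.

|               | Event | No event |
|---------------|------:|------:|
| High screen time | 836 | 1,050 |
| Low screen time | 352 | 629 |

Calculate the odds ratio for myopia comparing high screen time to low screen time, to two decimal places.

Cells: a = 836, b = 1050, c = 352, d = 629.
OR = (a·d)/(b·c) = (836 × 629) / (1050 × 352) = 525844 / 369600 = 1.42274
The odds of myopia are about 1.42 times as high in the high screen time group.

1.42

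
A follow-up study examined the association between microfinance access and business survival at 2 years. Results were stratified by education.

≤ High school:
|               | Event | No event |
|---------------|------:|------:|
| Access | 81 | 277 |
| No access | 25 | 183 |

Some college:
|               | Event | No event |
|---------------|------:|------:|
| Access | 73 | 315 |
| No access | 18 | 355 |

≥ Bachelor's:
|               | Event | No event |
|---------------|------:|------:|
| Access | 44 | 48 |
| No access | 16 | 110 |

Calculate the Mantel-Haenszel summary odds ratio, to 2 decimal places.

3.55

OR_MH = Σ(aᵢdᵢ/nᵢ) / Σ(bᵢcᵢ/nᵢ), where nᵢ is the stratum total.
Stratum 1 (≤ High school): n = 566; a·d/n = 81·183/566 = 26.1890; b·c/n = 277·25/566 = 12.2350
Stratum 2 (Some college): n = 761; a·d/n = 73·355/761 = 34.0539; b·c/n = 315·18/761 = 7.4507
Stratum 3 (≥ Bachelor's): n = 218; a·d/n = 44·110/218 = 22.2018; b·c/n = 48·16/218 = 3.5229
OR_MH = (26.1890 + 34.0539 + 22.2018) / (12.2350 + 7.4507 + 3.5229) = 82.4448 / 23.2086 = 3.55233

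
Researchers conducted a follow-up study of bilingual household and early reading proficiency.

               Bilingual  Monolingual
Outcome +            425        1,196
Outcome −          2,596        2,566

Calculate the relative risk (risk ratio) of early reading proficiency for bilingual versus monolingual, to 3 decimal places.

0.443

Reading the table with exposure as columns: a = 425 (Bilingual, case), b = 2596 (Bilingual, non-case), c = 1196 (Monolingual, case), d = 2566.
Risk in exposed = 425/3021 = 0.14068; risk in unexposed = 1196/3762 = 0.31792.
RR = 0.14068 / 0.31792 = 0.44251
The risk is 56% lower among the exposed than among the unexposed.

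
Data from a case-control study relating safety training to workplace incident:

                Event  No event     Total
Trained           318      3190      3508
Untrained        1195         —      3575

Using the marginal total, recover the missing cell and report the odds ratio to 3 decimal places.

0.199

The missing cell is in the unexposed row: 3575 − 1195 = 2380.
So a = 318, b = 3190, c = 1195, d = 2380.
OR = (a·d)/(b·c) = (318 × 2380) / (3190 × 1195) = 756840 / 3812050 = 0.19854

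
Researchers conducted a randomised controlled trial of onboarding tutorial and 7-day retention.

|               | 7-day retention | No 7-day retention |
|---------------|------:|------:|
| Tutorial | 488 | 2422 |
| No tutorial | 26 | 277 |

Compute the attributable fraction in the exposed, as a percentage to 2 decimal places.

Cells: a = 488, b = 2422, c = 26, d = 277.
Risk in exposed = 488/2910 = 0.16770; risk in unexposed = 26/303 = 0.08581.
RR = 0.16770/0.08581 = 1.95432
AR% = (RR − 1)/RR × 100 = (1.95432 − 1)/1.95432 × 100 = 48.8314%

48.83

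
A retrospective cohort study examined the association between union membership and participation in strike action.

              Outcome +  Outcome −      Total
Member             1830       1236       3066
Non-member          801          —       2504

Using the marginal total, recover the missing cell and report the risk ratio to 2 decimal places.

The missing cell is in the unexposed row: 2504 − 801 = 1703.
So a = 1830, b = 1236, c = 801, d = 1703.
RR = [a/(a+b)] / [c/(c+d)] = (1830/3066) / (801/2504) = 0.59687/0.31989 = 1.86587

1.87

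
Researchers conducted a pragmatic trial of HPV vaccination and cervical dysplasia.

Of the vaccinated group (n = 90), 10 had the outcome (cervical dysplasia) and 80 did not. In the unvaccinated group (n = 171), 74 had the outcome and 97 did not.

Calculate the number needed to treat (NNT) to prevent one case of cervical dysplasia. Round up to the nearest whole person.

4

Risk in treated group = 10/90 = 0.11111; risk in control = 74/171 = 0.43275.
Absolute risk reduction = 0.43275 − 0.11111 = 0.32164
NNT = 1 / ARR = 1 / 0.32164 = 3.109 → round up → 4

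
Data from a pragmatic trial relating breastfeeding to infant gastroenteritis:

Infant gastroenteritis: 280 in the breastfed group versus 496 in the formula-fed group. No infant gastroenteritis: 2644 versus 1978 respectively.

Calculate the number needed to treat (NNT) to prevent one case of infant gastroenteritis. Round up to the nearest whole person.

Risk in treated group = 280/2924 = 0.09576; risk in control = 496/2474 = 0.20049.
Absolute risk reduction = 0.20049 − 0.09576 = 0.10473
NNT = 1 / ARR = 1 / 0.10473 = 9.549 → round up → 10

10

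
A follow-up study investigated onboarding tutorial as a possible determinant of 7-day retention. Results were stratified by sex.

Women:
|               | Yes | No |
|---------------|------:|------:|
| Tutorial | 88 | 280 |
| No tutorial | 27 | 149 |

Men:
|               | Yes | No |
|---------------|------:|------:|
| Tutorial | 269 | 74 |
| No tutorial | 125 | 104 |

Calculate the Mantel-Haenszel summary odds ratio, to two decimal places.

2.43

OR_MH = Σ(aᵢdᵢ/nᵢ) / Σ(bᵢcᵢ/nᵢ), where nᵢ is the stratum total.
Stratum 1 (Women): n = 544; a·d/n = 88·149/544 = 24.1029; b·c/n = 280·27/544 = 13.8971
Stratum 2 (Men): n = 572; a·d/n = 269·104/572 = 48.9091; b·c/n = 74·125/572 = 16.1713
OR_MH = (24.1029 + 48.9091) / (13.8971 + 16.1713) = 73.0120 / 30.0684 = 2.42820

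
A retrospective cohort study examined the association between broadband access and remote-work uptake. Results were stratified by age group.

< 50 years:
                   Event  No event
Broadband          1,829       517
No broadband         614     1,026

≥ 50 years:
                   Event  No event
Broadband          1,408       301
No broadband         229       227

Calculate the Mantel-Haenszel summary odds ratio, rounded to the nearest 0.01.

5.55

OR_MH = Σ(aᵢdᵢ/nᵢ) / Σ(bᵢcᵢ/nᵢ), where nᵢ is the stratum total.
Stratum 1 (< 50 years): n = 3986; a·d/n = 1829·1026/3986 = 470.7863; b·c/n = 517·614/3986 = 79.6382
Stratum 2 (≥ 50 years): n = 2165; a·d/n = 1408·227/2165 = 147.6286; b·c/n = 301·229/2165 = 31.8379
OR_MH = (470.7863 + 147.6286) / (79.6382 + 31.8379) = 618.4149 / 111.4761 = 5.54751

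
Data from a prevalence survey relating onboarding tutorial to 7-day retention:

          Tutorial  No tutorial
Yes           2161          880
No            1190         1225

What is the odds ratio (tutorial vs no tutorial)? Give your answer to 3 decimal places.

Reading the table with exposure as columns: a = 2161 (Tutorial, case), b = 1190 (Tutorial, non-case), c = 880 (No tutorial, case), d = 1225.
OR = (a·d)/(b·c) = (2161 × 1225) / (1190 × 880) = 2647225 / 1047200 = 2.52791
The odds of 7-day retention are about 2.53 times as high in the tutorial group.

2.528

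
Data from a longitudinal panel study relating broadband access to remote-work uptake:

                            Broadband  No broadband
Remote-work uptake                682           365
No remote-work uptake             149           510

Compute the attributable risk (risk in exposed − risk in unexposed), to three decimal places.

Reading the table with exposure as columns: a = 682 (Broadband, case), b = 149 (Broadband, non-case), c = 365 (No broadband, case), d = 510.
Risk in exposed = 682/831 = 0.820698; risk in unexposed = 365/875 = 0.417143.
Risk difference = 0.820698 − 0.417143 = 0.403555

0.404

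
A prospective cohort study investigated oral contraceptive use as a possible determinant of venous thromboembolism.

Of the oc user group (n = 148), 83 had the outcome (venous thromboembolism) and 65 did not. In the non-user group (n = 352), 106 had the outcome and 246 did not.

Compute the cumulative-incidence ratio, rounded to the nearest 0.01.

1.86

From the description: a = 83, b = 65, c = 106, d = 246.
Risk in exposed = 83/148 = 0.56081; risk in unexposed = 106/352 = 0.30114.
RR = 0.56081 / 0.30114 = 1.86232
The risk among the exposed is 1.86 times that among the unexposed.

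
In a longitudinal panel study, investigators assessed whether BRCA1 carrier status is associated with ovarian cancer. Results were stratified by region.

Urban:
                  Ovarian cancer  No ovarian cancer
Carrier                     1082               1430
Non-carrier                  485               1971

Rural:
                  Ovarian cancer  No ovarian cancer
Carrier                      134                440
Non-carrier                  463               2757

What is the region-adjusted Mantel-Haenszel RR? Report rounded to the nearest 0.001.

2.057

RR_MH = Σ(aᵢ·n₀ᵢ/nᵢ) / Σ(cᵢ·n₁ᵢ/nᵢ), with n₁ᵢ = aᵢ+bᵢ (exposed), n₀ᵢ = cᵢ+dᵢ (unexposed), nᵢ = n₁ᵢ+n₀ᵢ.
Stratum 1 (Urban): n₁ = 2512, n₀ = 2456, n = 4968; a·n₀/n = 1082·2456/4968 = 534.9018; c·n₁/n = 485·2512/4968 = 245.2335
Stratum 2 (Rural): n₁ = 574, n₀ = 3220, n = 3794; a·n₀/n = 134·3220/3794 = 113.7269; c·n₁/n = 463·574/3794 = 70.0480
RR_MH = (534.9018 + 113.7269) / (245.2335 + 70.0480) = 648.6287 / 315.2815 = 2.05730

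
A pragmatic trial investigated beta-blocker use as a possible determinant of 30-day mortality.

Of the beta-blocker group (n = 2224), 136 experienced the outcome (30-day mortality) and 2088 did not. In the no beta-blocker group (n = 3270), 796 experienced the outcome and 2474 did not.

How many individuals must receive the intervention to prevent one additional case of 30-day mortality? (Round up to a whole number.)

6

Risk in treated group = 136/2224 = 0.06115; risk in control = 796/3270 = 0.24343.
Absolute risk reduction = 0.24343 − 0.06115 = 0.18227
NNT = 1 / ARR = 1 / 0.18227 = 5.486 → round up → 6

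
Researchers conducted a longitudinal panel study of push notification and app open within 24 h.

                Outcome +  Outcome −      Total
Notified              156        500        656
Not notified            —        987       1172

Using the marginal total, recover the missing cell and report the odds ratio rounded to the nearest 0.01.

The missing cell is in the unexposed row: 1172 − 987 = 185.
So a = 156, b = 500, c = 185, d = 987.
OR = (a·d)/(b·c) = (156 × 987) / (500 × 185) = 153972 / 92500 = 1.66456

1.66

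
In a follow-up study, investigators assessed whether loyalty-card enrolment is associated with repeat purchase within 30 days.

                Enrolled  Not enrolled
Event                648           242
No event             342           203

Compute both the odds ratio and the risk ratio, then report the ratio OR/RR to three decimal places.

1.321

Reading the table with exposure as columns: a = 648 (Enrolled, case), b = 342 (Enrolled, non-case), c = 242 (Not enrolled, case), d = 203.
OR = (648·203)/(342·242) = 131544/82764 = 1.58939
Risk in exposed = 648/990 = 0.65455; risk in unexposed = 242/445 = 0.54382; RR = 1.20361
OR/RR = 1.58939 / 1.20361 = 1.32052
The outcome is not rare, so the OR lies further from 1 than the RR.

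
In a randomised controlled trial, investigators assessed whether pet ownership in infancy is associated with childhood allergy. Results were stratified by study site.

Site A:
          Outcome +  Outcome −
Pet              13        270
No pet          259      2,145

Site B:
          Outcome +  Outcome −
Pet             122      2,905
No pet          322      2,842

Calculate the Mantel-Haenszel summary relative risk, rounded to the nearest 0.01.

0.40

RR_MH = Σ(aᵢ·n₀ᵢ/nᵢ) / Σ(cᵢ·n₁ᵢ/nᵢ), with n₁ᵢ = aᵢ+bᵢ (exposed), n₀ᵢ = cᵢ+dᵢ (unexposed), nᵢ = n₁ᵢ+n₀ᵢ.
Stratum 1 (Site A): n₁ = 283, n₀ = 2404, n = 2687; a·n₀/n = 13·2404/2687 = 11.6308; c·n₁/n = 259·283/2687 = 27.2784
Stratum 2 (Site B): n₁ = 3027, n₀ = 3164, n = 6191; a·n₀/n = 122·3164/6191 = 62.3499; c·n₁/n = 322·3027/6191 = 157.4372
RR_MH = (11.6308 + 62.3499) / (27.2784 + 157.4372) = 73.9807 / 184.7156 = 0.40051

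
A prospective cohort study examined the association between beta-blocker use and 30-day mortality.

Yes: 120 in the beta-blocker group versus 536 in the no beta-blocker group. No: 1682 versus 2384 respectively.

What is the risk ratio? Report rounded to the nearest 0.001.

From the description: a = 120, b = 1682, c = 536, d = 2384.
Risk in exposed = 120/1802 = 0.06659; risk in unexposed = 536/2920 = 0.18356.
RR = 0.06659 / 0.18356 = 0.36278
The risk is 64% lower among the exposed than among the unexposed.

0.363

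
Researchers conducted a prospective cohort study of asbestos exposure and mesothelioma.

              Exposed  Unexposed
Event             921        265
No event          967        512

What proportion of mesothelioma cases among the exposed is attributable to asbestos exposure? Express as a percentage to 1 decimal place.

30.1

Reading the table with exposure as columns: a = 921 (Exposed, case), b = 967 (Exposed, non-case), c = 265 (Unexposed, case), d = 512.
Risk in exposed = 921/1888 = 0.48782; risk in unexposed = 265/777 = 0.34106.
RR = 0.48782/0.34106 = 1.43032
AR% = (RR − 1)/RR × 100 = (1.43032 − 1)/1.43032 × 100 = 30.0855%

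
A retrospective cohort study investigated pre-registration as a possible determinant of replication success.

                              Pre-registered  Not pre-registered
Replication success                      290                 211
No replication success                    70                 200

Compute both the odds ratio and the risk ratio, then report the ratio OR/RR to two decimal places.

2.50

Reading the table with exposure as columns: a = 290 (Pre-registered, case), b = 70 (Pre-registered, non-case), c = 211 (Not pre-registered, case), d = 200.
OR = (290·200)/(70·211) = 58000/14770 = 3.92688
Risk in exposed = 290/360 = 0.80556; risk in unexposed = 211/411 = 0.51338; RR = 1.56912
OR/RR = 3.92688 / 1.56912 = 2.50261
The outcome is not rare, so the OR lies further from 1 than the RR.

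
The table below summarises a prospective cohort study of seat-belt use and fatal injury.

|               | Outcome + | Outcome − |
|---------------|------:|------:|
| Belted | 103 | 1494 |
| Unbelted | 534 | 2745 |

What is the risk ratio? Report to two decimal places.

Cells: a = 103, b = 1494, c = 534, d = 2745.
Risk in exposed = 103/1597 = 0.06450; risk in unexposed = 534/3279 = 0.16285.
RR = 0.06450 / 0.16285 = 0.39603
The risk is 60% lower among the exposed than among the unexposed.

0.40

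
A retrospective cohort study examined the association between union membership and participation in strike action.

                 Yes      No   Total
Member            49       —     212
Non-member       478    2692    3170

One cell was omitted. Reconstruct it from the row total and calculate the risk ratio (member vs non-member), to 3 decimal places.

1.533

The missing cell is in the exposed row: 212 − 49 = 163.
So a = 49, b = 163, c = 478, d = 2692.
RR = [a/(a+b)] / [c/(c+d)] = (49/212) / (478/3170) = 0.23113/0.15079 = 1.53282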